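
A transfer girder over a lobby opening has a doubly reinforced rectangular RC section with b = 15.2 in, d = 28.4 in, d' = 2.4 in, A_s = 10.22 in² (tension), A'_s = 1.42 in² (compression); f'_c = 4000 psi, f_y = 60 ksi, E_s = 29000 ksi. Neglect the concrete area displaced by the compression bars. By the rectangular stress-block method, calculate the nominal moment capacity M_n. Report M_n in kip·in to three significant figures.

Assume both steels yield.
a = (A_s − A'_s) f_y/(0.85 f'_c b) = (10.22 − 1.42) × 60/(0.85 × 4 × 15.2) = 10.217 in.
c = a/β₁ = 10.217/0.85 = 12.020 in; ε'_s = 0.003(c − d')/c = 0.0024 ≥ ε_y = 0.0021, so the compression steel yields.
M_n = (A_s − A'_s) f_y (d − a/2) + A'_s f_y (d − d') = 528 × (28.4 − 5.1085) + 85.2 × (28.4 − 2.4) = 12297.9 + 2215.2 = 14513.1 kip·in.

M_n ≈ 14500 kip·in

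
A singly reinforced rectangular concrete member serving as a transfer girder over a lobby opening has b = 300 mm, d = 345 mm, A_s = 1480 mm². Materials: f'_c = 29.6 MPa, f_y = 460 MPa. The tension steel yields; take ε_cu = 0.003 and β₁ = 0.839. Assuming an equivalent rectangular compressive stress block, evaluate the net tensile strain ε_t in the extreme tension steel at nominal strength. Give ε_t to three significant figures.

a = A_s f_y/(0.85 f'_c b) = 90.20 mm.
β₁ = 0.839, so c = a/β₁ = 90.20/0.839 = 107.51 mm.
From the linear strain diagram with ε_cu = 0.003: ε_t = 0.003 (d − c)/c = 0.003 × (345 − 107.51)/107.51 = 0.00663.
Since ε_t ≥ 0.005, the section is tension-controlled.

ε_t ≈ 0.00663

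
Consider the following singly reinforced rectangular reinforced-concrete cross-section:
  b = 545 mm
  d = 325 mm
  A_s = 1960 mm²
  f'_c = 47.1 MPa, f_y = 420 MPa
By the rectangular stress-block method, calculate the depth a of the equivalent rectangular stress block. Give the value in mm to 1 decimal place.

a ≈ 37.7 mm

T = A_s f_y = 1960 × 420 = 823200 N = 823.2 kN.
Setting C = 0.85 f'_c a b equal to T: a = 823200/(0.85 × 47.1 × 545) = 37.7 mm.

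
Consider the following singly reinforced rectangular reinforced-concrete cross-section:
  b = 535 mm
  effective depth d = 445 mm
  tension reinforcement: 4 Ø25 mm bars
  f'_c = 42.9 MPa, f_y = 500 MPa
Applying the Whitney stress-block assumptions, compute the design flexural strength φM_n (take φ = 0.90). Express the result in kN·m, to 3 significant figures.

A_s = 4 × 491 = 1964 mm².
T = A_s f_y = 1964 × 500 = 982000 N = 982 kN.
From C = T: a = T/(0.85 f'_c b) = 982000/(0.85 × 42.9 × 535) = 50.34 mm.
M_n = T(d − a/2) = 982 kN × (445 − 25.17) mm = 412.27 kN·m.
φM_n = 0.90 × 412.27 = 371.04 kN·m.

φM_n ≈ 371 kN·m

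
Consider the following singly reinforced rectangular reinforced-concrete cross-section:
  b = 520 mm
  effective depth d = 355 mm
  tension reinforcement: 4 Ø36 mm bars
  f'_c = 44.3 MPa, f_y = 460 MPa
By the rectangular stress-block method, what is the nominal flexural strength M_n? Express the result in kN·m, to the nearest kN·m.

M_n ≈ 575 kN·m

A_s = 4 × 1018 = 4072 mm².
T = A_s f_y = 4072 × 460 = 1873120 N = 1873.12 kN.
From C = T: a = T/(0.85 f'_c b) = 1873120/(0.85 × 44.3 × 520) = 95.66 mm.
M_n = T(d − a/2) = 1873.12 kN × (355 − 47.83) mm = 575.37 kN·m.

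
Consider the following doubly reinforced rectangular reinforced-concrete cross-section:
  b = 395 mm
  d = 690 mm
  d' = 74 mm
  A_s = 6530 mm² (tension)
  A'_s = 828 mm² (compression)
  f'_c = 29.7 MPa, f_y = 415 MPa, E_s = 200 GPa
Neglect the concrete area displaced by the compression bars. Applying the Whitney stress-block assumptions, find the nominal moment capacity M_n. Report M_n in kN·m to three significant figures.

Assume both tension and compression steel yield.
Net tension couple steel: A_s − A'_s = 5702 mm².
a = (A_s − A'_s) f_y / (0.85 f'_c b) = 2366330/(0.85 × 29.7 × 395) = 237.30 mm.
c = a/β₁ = 237.30/0.838 = 283.17 mm; ε'_s = 0.003(c − d')/c = 0.0022 ≥ f_y/E_s = 0.0021, so compression steel does yield.
M_n = (A_s − A'_s) f_y (d − a/2) + A'_s f_y (d − d') = [2366330 × (690 − 118.65) + 343620 × (690 − 74)] × 10⁻⁶ = 1352.00 + 211.67 = 1563.67 kN·m.

M_n ≈ 1560 kN·m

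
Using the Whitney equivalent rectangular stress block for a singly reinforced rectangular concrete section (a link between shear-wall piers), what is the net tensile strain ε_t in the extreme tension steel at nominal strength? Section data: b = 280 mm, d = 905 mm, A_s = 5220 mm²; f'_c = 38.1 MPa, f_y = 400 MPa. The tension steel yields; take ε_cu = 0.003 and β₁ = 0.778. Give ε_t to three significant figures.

ε_t ≈ 0.00617

a = A_s f_y/(0.85 f'_c b) = 230.27 mm.
β₁ = 0.778, so c = a/β₁ = 230.27/0.778 = 295.98 mm.
From the linear strain diagram with ε_cu = 0.003: ε_t = 0.003 (d − c)/c = 0.003 × (905 − 295.98)/295.98 = 0.00617.
Since ε_t ≥ 0.005, the section is tension-controlled.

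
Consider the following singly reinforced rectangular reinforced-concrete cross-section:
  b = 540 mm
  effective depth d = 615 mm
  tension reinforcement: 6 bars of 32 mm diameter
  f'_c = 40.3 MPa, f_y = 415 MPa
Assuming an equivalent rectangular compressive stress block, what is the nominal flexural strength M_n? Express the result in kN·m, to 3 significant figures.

M_n ≈ 1120 kN·m

A_s = 6 × 804 = 4824 mm².
T = A_s f_y = 4824 × 415 = 2001960 N = 2001.96 kN.
From C = T: a = T/(0.85 f'_c b) = 2001960/(0.85 × 40.3 × 540) = 108.23 mm.
M_n = T(d − a/2) = 2001.96 kN × (615 − 54.115) mm = 1122.87 kN·m.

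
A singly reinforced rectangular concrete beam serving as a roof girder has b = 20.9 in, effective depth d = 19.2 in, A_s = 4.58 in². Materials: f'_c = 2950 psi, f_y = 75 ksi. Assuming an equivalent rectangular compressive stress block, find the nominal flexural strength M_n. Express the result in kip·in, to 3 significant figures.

T = A_s f_y = 4.58 × 75 = 343.5 kips.
a = T/(0.85 f'_c b) = 343.5/(0.85 × 2.95 × 20.9) = 6.554 in.
M_n = T(d − a/2) = 343.5 × (19.2 − 3.277) = 5469.6 kip·in.

M_n ≈ 5470 kip·in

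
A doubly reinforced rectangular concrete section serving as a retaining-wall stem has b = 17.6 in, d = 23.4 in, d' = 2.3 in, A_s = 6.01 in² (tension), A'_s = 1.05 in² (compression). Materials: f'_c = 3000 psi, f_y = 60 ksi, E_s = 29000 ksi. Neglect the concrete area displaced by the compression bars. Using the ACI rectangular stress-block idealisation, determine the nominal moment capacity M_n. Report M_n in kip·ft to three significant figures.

M_n ≈ 609 kip·ft

Assume both steels yield.
a = (A_s − A'_s) f_y/(0.85 f'_c b) = (6.01 − 1.05) × 60/(0.85 × 3 × 17.6) = 6.631 in.
c = a/β₁ = 6.631/0.85 = 7.801 in; ε'_s = 0.003(c − d')/c = 0.0021 ≥ ε_y = 0.0021, so the compression steel yields.
M_n = (A_s − A'_s) f_y (d − a/2) + A'_s f_y (d − d') = 297.6 × (23.4 − 3.3155) + 63 × (23.4 − 2.3) = 5977.1 + 1329.3 = 7306.4 kip·in = 7306.4/12 = 608.87 kip·ft.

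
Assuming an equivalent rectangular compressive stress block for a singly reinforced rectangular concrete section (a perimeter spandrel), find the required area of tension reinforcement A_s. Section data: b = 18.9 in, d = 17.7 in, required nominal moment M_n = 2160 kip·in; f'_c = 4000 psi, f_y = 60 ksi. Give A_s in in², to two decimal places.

From M_n = 0.85 f'_c a b (d − a/2):
a = d − √(d² − 2M_n/(0.85 f'_c b)) = 17.7 − √(17.7² − 2 × 2160/(0.85 × 4 × 18.9)) = 2.014 in.
A_s = 0.85 f'_c a b / f_y = 0.85 × 4 × 2.014 × 18.9 / 60 = 2.157 in².

A_s ≈ 2.16 in²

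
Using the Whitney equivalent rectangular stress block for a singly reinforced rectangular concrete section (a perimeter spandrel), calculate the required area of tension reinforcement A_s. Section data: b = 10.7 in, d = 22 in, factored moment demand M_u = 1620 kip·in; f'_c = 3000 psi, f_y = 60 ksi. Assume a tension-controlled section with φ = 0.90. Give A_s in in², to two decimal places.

A_s ≈ 1.47 in²

M_n = M_u/φ = 1620/0.90 = 1800 kip·in.
From M_n = 0.85 f'_c a b (d − a/2):
a = d − √(d² − 2M_n/(0.85 f'_c b)) = 22 − √(22² − 2 × 1800/(0.85 × 3 × 10.7)) = 3.237 in.
A_s = 0.85 f'_c a b / f_y = 0.85 × 3 × 3.237 × 10.7 / 60 = 1.472 in².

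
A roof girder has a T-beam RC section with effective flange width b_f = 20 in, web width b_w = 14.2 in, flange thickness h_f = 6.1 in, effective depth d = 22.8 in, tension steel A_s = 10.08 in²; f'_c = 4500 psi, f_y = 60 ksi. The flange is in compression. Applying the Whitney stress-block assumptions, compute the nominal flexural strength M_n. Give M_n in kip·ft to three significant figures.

Tension: T = A_s f_y = 10.08 × 60 = 604.8 kips.
Try a within the flange: a = T/(0.85 f'_c b_f) = 604.8/(0.85 × 4.5 × 20) = 7.906 in.
a = 7.906 > h_f = 6.1 in: the block extends into the web. Split into flange-overhang and web parts.
C_f = 0.85 f'_c (b_f − b_w) h_f = 0.85 × 4.5 × (20 − 14.2) × 6.1 = 135.3 kips.
Remaining web compression depth: a_w = (T − C_f)/(0.85 f'_c b_w) = (604.8 − 135.3)/(0.85 × 4.5 × 14.2) = 8.644 in.
M_n = C_f(d − h_f/2) + (T − C_f)(d − a_w/2) = 135.3 × (22.8 − 3.05) + 469.5 × (22.8 − 4.322) = 2672.2 + 8675.4 = 11347.6 kip·in.
M_n = 11347.6/12 = 945.63 kip·ft.

M_n ≈ 946 kip·ft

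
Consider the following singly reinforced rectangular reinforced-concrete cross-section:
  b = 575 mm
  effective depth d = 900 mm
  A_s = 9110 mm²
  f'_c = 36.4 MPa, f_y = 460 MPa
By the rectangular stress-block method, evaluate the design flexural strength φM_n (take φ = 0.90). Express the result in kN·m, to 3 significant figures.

T = A_s f_y = 9110 × 460 = 4190600 N = 4190.6 kN.
From C = T: a = T/(0.85 f'_c b) = 4190600/(0.85 × 36.4 × 575) = 235.55 mm.
M_n = T(d − a/2) = 4190.6 kN × (900 − 117.775) mm = 3277.99 kN·m.
φM_n = 0.90 × 3277.99 = 2950.19 kN·m.

φM_n ≈ 2950 kN·m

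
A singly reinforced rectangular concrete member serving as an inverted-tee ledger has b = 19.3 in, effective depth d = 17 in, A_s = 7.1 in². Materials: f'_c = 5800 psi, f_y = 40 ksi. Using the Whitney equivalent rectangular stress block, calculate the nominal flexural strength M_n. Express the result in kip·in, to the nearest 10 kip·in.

M_n ≈ 4400 kip·in

T = A_s f_y = 7.1 × 40 = 284 kips.
a = T/(0.85 f'_c b) = 284/(0.85 × 5.8 × 19.3) = 2.985 in.
M_n = T(d − a/2) = 284 × (17 − 1.4925) = 4404.1 kip·in.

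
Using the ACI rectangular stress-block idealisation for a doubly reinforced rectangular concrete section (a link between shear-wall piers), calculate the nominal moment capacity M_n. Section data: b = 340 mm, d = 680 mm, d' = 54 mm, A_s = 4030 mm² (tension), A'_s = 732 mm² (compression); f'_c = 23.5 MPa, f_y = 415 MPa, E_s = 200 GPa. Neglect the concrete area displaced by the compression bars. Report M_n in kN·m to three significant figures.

Assume both tension and compression steel yield.
Net tension couple steel: A_s − A'_s = 3298 mm².
a = (A_s − A'_s) f_y / (0.85 f'_c b) = 1368670/(0.85 × 23.5 × 340) = 201.53 mm.
c = a/β₁ = 201.53/0.85 = 237.09 mm; ε'_s = 0.003(c − d')/c = 0.0023 ≥ f_y/E_s = 0.0021, so compression steel does yield.
M_n = (A_s − A'_s) f_y (d − a/2) + A'_s f_y (d − d') = [1368670 × (680 − 100.765) + 303780 × (680 − 54)] × 10⁻⁶ = 792.78 + 190.17 = 982.95 kN·m.

M_n ≈ 983 kN·m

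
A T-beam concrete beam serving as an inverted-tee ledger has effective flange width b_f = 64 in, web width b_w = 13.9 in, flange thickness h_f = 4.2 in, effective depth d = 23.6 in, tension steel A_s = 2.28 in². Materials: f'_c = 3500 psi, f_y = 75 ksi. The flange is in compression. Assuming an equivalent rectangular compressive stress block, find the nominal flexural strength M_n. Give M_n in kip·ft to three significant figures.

Tension: T = A_s f_y = 2.28 × 75 = 171 kips.
Try a within the flange: a = T/(0.85 f'_c b_f) = 171/(0.85 × 3.5 × 64) = 0.898 in.
Since a = 0.898 ≤ h_f = 4.2 in, the stress block lies entirely in the flange; analyse as a rectangular beam of width b_f.
M_n = T(d − a/2) = 171 × (23.6 − 0.449) = 3958.8 kip·in.
M_n = 3958.8/12 = 329.90 kip·ft.

M_n ≈ 330 kip·ft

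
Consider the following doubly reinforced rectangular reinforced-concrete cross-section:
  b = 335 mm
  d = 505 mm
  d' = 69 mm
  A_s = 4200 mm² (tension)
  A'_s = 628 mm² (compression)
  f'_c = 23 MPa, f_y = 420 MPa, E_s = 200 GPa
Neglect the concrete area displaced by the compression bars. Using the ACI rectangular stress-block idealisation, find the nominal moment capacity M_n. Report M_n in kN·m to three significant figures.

M_n ≈ 701 kN·m

Assume both tension and compression steel yield.
Net tension couple steel: A_s − A'_s = 3572 mm².
a = (A_s − A'_s) f_y / (0.85 f'_c b) = 1500240/(0.85 × 23 × 335) = 229.07 mm.
c = a/β₁ = 229.07/0.85 = 269.49 mm; ε'_s = 0.003(c − d')/c = 0.0022 ≥ f_y/E_s = 0.0021, so compression steel does yield.
M_n = (A_s − A'_s) f_y (d − a/2) + A'_s f_y (d − d') = [1500240 × (505 − 114.535) + 263760 × (505 − 69)] × 10⁻⁶ = 585.79 + 115.00 = 700.79 kN·m.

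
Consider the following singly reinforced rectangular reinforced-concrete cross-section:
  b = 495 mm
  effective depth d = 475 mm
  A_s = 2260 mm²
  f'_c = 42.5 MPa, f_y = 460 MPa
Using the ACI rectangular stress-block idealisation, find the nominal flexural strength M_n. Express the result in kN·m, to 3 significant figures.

T = A_s f_y = 2260 × 460 = 1039600 N = 1039.6 kN.
From C = T: a = T/(0.85 f'_c b) = 1039600/(0.85 × 42.5 × 495) = 58.14 mm.
M_n = T(d − a/2) = 1039.6 kN × (475 − 29.07) mm = 463.59 kN·m.

M_n ≈ 464 kN·m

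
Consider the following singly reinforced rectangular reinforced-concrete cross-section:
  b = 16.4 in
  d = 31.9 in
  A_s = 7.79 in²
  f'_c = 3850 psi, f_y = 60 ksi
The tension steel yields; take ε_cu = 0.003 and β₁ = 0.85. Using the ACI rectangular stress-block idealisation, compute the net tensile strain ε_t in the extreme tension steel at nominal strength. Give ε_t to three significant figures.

a = A_s f_y/(0.85 f'_c b) = 8.709 in.
β₁ = 0.85, so c = a/β₁ = 8.709/0.85 = 10.246 in.
From the linear strain diagram with ε_cu = 0.003: ε_t = 0.003 (d − c)/c = 0.003 × (31.9 − 10.246)/10.246 = 0.00634.
Since ε_t ≥ 0.005, the section is tension-controlled.

ε_t ≈ 0.00634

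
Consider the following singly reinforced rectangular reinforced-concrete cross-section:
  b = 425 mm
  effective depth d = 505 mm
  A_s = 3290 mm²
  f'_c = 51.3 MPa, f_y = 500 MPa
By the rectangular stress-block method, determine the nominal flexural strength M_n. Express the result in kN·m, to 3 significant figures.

T = A_s f_y = 3290 × 500 = 1645000 N = 1645 kN.
From C = T: a = T/(0.85 f'_c b) = 1645000/(0.85 × 51.3 × 425) = 88.76 mm.
M_n = T(d − a/2) = 1645 kN × (505 − 44.38) mm = 757.72 kN·m.

M_n ≈ 758 kN·m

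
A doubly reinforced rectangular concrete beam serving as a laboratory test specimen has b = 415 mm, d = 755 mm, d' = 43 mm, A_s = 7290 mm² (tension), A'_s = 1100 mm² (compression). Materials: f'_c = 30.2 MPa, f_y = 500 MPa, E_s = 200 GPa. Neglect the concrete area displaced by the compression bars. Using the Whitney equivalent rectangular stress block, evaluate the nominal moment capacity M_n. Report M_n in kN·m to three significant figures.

M_n ≈ 2280 kN·m

Assume both tension and compression steel yield.
Net tension couple steel: A_s − A'_s = 6190 mm².
a = (A_s − A'_s) f_y / (0.85 f'_c b) = 3095000/(0.85 × 30.2 × 415) = 290.53 mm.
c = a/β₁ = 290.53/0.834 = 348.36 mm; ε'_s = 0.003(c − d')/c = 0.0026 ≥ f_y/E_s = 0.0025, so compression steel does yield.
M_n = (A_s − A'_s) f_y (d − a/2) + A'_s f_y (d − d') = [3095000 × (755 − 145.265) + 550000 × (755 − 43)] × 10⁻⁶ = 1887.13 + 391.60 = 2278.73 kN·m.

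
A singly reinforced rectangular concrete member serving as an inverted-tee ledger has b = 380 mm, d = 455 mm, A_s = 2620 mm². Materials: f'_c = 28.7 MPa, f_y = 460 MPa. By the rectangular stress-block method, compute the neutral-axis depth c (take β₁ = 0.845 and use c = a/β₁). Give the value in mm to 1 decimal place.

c ≈ 153.9 mm

T = A_s f_y = 2620 × 460 = 1205200 N = 1205.2 kN.
Setting C = 0.85 f'_c a b equal to T: a = 1205200/(0.85 × 28.7 × 380) = 130.009 mm.
With β₁ = 0.845, c = a/β₁ = 130.009/0.845 = 153.9 mm.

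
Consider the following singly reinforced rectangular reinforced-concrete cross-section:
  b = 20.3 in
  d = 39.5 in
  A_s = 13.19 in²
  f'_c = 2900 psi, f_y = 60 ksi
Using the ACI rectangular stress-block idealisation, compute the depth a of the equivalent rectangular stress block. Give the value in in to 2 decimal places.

T = A_s f_y = 13.19 × 60 = 791.4 kips.
a = T/(0.85 f'_c b) = 791.4/(0.85 × 2.9 × 20.3) = 15.82 in.

a ≈ 15.82 in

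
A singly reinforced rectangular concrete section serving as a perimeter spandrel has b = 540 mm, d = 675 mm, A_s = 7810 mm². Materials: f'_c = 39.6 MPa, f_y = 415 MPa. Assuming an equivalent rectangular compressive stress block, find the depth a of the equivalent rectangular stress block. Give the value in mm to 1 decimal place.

T = A_s f_y = 7810 × 415 = 3241150 N = 3241.15 kN.
Setting C = 0.85 f'_c a b equal to T: a = 3241150/(0.85 × 39.6 × 540) = 178.3 mm.

a ≈ 178.3 mm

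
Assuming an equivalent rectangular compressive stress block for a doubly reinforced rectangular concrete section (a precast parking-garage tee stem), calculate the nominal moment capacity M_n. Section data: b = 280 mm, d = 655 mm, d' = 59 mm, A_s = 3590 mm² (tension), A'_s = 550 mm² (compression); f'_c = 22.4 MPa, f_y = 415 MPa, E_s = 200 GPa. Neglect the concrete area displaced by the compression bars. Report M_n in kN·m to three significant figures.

Assume both tension and compression steel yield.
Net tension couple steel: A_s − A'_s = 3040 mm².
a = (A_s − A'_s) f_y / (0.85 f'_c b) = 1261600/(0.85 × 22.4 × 280) = 236.64 mm.
c = a/β₁ = 236.64/0.85 = 278.40 mm; ε'_s = 0.003(c − d')/c = 0.0024 ≥ f_y/E_s = 0.0021, so compression steel does yield.
M_n = (A_s − A'_s) f_y (d − a/2) + A'_s f_y (d − d') = [1261600 × (655 − 118.32) + 228250 × (655 − 59)] × 10⁻⁶ = 677.08 + 136.04 = 813.12 kN·m.

M_n ≈ 813 kN·m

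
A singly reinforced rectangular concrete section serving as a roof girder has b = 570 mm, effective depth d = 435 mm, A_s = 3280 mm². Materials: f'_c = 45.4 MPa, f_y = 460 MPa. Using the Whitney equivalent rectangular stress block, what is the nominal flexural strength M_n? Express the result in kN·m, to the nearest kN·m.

T = A_s f_y = 3280 × 460 = 1508800 N = 1508.8 kN.
From C = T: a = T/(0.85 f'_c b) = 1508800/(0.85 × 45.4 × 570) = 68.59 mm.
M_n = T(d − a/2) = 1508.8 kN × (435 − 34.295) mm = 604.58 kN·m.

M_n ≈ 605 kN·m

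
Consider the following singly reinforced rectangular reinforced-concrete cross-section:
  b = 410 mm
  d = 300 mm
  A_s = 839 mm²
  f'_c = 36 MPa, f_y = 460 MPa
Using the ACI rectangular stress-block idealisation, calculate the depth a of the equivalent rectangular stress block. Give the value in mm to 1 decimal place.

a ≈ 30.8 mm

T = A_s f_y = 839 × 460 = 385940 N = 385.94 kN.
Setting C = 0.85 f'_c a b equal to T: a = 385940/(0.85 × 36 × 410) = 30.8 mm.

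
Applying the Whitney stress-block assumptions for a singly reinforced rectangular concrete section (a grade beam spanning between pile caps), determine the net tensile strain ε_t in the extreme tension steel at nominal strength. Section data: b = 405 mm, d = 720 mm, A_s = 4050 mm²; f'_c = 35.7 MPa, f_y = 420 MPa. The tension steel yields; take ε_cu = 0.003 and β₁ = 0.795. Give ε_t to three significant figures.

a = A_s f_y/(0.85 f'_c b) = 138.41 mm.
β₁ = 0.795, so c = a/β₁ = 138.41/0.795 = 174.10 mm.
From the linear strain diagram with ε_cu = 0.003: ε_t = 0.003 (d − c)/c = 0.003 × (720 − 174.10)/174.10 = 0.00941.
Since ε_t ≥ 0.005, the section is tension-controlled.

ε_t ≈ 0.00941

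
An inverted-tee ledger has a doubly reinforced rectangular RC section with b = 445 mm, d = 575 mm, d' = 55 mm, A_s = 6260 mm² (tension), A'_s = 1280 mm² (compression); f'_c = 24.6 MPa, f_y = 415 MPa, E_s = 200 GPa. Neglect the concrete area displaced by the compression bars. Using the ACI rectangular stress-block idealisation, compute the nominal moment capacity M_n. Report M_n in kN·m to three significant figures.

Assume both tension and compression steel yield.
Net tension couple steel: A_s − A'_s = 4980 mm².
a = (A_s − A'_s) f_y / (0.85 f'_c b) = 2066700/(0.85 × 24.6 × 445) = 222.11 mm.
c = a/β₁ = 222.11/0.85 = 261.31 mm; ε'_s = 0.003(c − d')/c = 0.0024 ≥ f_y/E_s = 0.0021, so compression steel does yield.
M_n = (A_s − A'_s) f_y (d − a/2) + A'_s f_y (d − d') = [2066700 × (575 − 111.055) + 531200 × (575 − 55)] × 10⁻⁶ = 958.84 + 276.22 = 1235.06 kN·m.

M_n ≈ 1240 kN·m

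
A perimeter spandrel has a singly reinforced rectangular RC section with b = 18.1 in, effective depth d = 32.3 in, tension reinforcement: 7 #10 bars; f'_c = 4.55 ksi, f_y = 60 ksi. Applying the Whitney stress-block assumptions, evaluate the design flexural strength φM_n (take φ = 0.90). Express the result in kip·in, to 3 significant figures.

φM_n ≈ 13700 kip·in

A_s = 7 × 1.27 = 8.89 in².
T = A_s f_y = 8.89 × 60 = 533.4 kips.
a = T/(0.85 f'_c b) = 533.4/(0.85 × 4.55 × 18.1) = 7.620 in.
M_n = T(d − a/2) = 533.4 × (32.3 − 3.81) = 15196.6 kip·in.
φM_n = 0.90 × 15196.6 = 13676.9 kip·in.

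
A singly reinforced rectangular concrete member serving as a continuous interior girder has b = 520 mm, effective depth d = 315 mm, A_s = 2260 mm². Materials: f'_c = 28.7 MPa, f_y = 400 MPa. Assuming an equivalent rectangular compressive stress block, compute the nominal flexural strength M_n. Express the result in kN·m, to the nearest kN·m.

T = A_s f_y = 2260 × 400 = 904000 N = 904 kN.
From C = T: a = T/(0.85 f'_c b) = 904000/(0.85 × 28.7 × 520) = 71.26 mm.
M_n = T(d − a/2) = 904 kN × (315 − 35.63) mm = 252.55 kN·m.

M_n ≈ 253 kN·m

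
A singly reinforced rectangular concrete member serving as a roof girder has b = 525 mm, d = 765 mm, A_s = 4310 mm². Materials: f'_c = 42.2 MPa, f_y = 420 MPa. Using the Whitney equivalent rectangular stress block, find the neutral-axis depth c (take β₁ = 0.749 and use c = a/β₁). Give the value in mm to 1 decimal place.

c ≈ 128.3 mm

T = A_s f_y = 4310 × 420 = 1810200 N = 1810.2 kN.
Setting C = 0.85 f'_c a b equal to T: a = 1810200/(0.85 × 42.2 × 525) = 96.125 mm.
With β₁ = 0.749, c = a/β₁ = 96.125/0.749 = 128.3 mm.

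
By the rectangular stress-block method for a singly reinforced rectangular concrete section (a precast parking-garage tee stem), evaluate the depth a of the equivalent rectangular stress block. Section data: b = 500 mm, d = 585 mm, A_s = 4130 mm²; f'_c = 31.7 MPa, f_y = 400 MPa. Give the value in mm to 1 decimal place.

a ≈ 122.6 mm

T = A_s f_y = 4130 × 400 = 1652000 N = 1652 kN.
Setting C = 0.85 f'_c a b equal to T: a = 1652000/(0.85 × 31.7 × 500) = 122.6 mm.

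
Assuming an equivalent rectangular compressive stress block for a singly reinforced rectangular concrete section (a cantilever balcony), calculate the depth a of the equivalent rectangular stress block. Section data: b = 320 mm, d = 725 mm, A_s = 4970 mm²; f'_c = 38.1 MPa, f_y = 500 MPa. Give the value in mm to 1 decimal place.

a ≈ 239.8 mm

T = A_s f_y = 4970 × 500 = 2485000 N = 2485 kN.
Setting C = 0.85 f'_c a b equal to T: a = 2485000/(0.85 × 38.1 × 320) = 239.8 mm.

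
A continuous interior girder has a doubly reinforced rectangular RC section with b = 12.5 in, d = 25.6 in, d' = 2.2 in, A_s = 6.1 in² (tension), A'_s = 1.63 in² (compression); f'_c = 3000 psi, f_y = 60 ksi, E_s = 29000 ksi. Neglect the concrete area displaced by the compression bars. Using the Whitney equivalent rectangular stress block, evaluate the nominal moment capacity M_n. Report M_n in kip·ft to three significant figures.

Assume both steels yield.
a = (A_s − A'_s) f_y/(0.85 f'_c b) = (6.1 − 1.63) × 60/(0.85 × 3 × 12.5) = 8.414 in.
c = a/β₁ = 8.414/0.85 = 9.899 in; ε'_s = 0.003(c − d')/c = 0.0023 ≥ ε_y = 0.0021, so the compression steel yields.
M_n = (A_s − A'_s) f_y (d − a/2) + A'_s f_y (d − d') = 268.2 × (25.6 − 4.207) + 97.8 × (25.6 − 2.2) = 5737.6 + 2288.5 = 8026.1 kip·in = 8026.1/12 = 668.84 kip·ft.

M_n ≈ 669 kip·ft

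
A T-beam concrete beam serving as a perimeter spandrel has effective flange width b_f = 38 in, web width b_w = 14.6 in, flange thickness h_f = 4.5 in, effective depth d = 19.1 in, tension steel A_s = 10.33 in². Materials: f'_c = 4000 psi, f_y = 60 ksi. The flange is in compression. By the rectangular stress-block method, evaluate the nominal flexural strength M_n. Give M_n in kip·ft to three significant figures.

M_n ≈ 862 kip·ft

Tension: T = A_s f_y = 10.33 × 60 = 619.8 kips.
Try a within the flange: a = T/(0.85 f'_c b_f) = 619.8/(0.85 × 4 × 38) = 4.797 in.
a = 4.797 > h_f = 4.5 in: the block extends into the web. Split into flange-overhang and web parts.
C_f = 0.85 f'_c (b_f − b_w) h_f = 0.85 × 4 × (38 − 14.6) × 4.5 = 358.0 kips.
Remaining web compression depth: a_w = (T − C_f)/(0.85 f'_c b_w) = (619.8 − 358.0)/(0.85 × 4 × 14.6) = 5.274 in.
M_n = C_f(d − h_f/2) + (T − C_f)(d − a_w/2) = 358.0 × (19.1 − 2.25) + 261.8 × (19.1 − 2.637) = 6032.3 + 4310.0 = 10342.3 kip·in.
M_n = 10342.3/12 = 861.86 kip·ft.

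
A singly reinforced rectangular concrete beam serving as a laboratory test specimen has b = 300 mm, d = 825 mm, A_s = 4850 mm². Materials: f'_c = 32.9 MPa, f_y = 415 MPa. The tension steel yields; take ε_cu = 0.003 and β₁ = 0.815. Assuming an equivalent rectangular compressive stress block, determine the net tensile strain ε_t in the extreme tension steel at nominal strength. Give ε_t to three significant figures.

ε_t ≈ 0.00541

a = A_s f_y/(0.85 f'_c b) = 239.91 mm.
β₁ = 0.815, so c = a/β₁ = 239.91/0.815 = 294.37 mm.
From the linear strain diagram with ε_cu = 0.003: ε_t = 0.003 (d − c)/c = 0.003 × (825 − 294.37)/294.37 = 0.00541.
Since ε_t ≥ 0.005, the section is tension-controlled.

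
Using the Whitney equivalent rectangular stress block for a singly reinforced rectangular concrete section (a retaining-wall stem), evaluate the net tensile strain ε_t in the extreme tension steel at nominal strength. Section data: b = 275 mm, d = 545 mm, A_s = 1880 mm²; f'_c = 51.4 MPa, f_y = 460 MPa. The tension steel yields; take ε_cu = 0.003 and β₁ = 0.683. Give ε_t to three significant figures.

ε_t ≈ 0.0125

a = A_s f_y/(0.85 f'_c b) = 71.98 mm.
β₁ = 0.683, so c = a/β₁ = 71.98/0.683 = 105.39 mm.
From the linear strain diagram with ε_cu = 0.003: ε_t = 0.003 (d − c)/c = 0.003 × (545 − 105.39)/105.39 = 0.0125.
Since ε_t ≥ 0.005, the section is tension-controlled.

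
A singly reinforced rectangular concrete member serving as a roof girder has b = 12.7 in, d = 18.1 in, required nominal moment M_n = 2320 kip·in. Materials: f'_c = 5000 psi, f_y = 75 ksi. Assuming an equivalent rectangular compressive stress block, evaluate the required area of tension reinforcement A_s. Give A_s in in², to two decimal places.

A_s ≈ 1.84 in²

From M_n = 0.85 f'_c a b (d − a/2):
a = d − √(d² − 2M_n/(0.85 f'_c b)) = 18.1 − √(18.1² − 2 × 2320/(0.85 × 5 × 12.7)) = 2.555 in.
A_s = 0.85 f'_c a b / f_y = 0.85 × 5 × 2.555 × 12.7 / 75 = 1.839 in².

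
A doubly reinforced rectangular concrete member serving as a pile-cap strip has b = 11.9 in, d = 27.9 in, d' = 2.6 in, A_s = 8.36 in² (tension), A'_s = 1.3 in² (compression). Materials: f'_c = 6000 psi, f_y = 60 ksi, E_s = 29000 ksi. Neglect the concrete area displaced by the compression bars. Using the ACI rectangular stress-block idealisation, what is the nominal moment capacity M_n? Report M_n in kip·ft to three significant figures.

M_n ≈ 1030 kip·ft

Assume both steels yield.
a = (A_s − A'_s) f_y/(0.85 f'_c b) = (8.36 − 1.3) × 60/(0.85 × 6 × 11.9) = 6.980 in.
c = a/β₁ = 6.980/0.75 = 9.307 in; ε'_s = 0.003(c − d')/c = 0.0022 ≥ ε_y = 0.0021, so the compression steel yields.
M_n = (A_s − A'_s) f_y (d − a/2) + A'_s f_y (d − d') = 423.6 × (27.9 − 3.49) + 78 × (27.9 − 2.6) = 10340.1 + 1973.4 = 12313.5 kip·in = 12313.5/12 = 1026.13 kip·ft.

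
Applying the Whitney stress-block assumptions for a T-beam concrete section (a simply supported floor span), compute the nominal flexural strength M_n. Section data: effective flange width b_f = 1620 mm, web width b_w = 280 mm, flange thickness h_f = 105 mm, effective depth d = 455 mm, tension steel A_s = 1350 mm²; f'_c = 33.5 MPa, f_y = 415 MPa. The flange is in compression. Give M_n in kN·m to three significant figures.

M_n ≈ 252 kN·m

Tension: T = A_s f_y = 1350 × 415 = 560250 N.
Try a within the flange: a = T/(0.85 f'_c b_f) = 560250/(0.85 × 33.5 × 1620) = 12.15 mm.
Since a = 12.15 ≤ h_f = 105 mm, the stress block lies entirely in the flange; analyse as a rectangular beam of width b_f.
M_n = T(d − a/2) = 560250 × (455 − 6.075) = 251.51 × 10⁶ N·mm.
M_n = 251.51 kN·m.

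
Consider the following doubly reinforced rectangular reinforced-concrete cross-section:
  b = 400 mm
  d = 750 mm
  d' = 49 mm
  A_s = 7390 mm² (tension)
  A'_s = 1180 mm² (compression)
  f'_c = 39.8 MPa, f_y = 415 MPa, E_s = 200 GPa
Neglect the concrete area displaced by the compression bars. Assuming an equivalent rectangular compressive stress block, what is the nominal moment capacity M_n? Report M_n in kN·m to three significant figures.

M_n ≈ 2030 kN·m

Assume both tension and compression steel yield.
Net tension couple steel: A_s − A'_s = 6210 mm².
a = (A_s − A'_s) f_y / (0.85 f'_c b) = 2577150/(0.85 × 39.8 × 400) = 190.45 mm.
c = a/β₁ = 190.45/0.766 = 248.63 mm; ε'_s = 0.003(c − d')/c = 0.0024 ≥ f_y/E_s = 0.0021, so compression steel does yield.
M_n = (A_s − A'_s) f_y (d − a/2) + A'_s f_y (d − d') = [2577150 × (750 − 95.225) + 489700 × (750 − 49)] × 10⁻⁶ = 1687.45 + 343.28 = 2030.73 kN·m.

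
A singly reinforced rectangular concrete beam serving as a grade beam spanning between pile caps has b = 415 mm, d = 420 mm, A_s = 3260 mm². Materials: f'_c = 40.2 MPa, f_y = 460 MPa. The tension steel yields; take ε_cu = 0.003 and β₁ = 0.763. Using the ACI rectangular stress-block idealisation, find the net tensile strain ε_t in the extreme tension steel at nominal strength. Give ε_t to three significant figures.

a = A_s f_y/(0.85 f'_c b) = 105.75 mm.
β₁ = 0.763, so c = a/β₁ = 105.75/0.763 = 138.60 mm.
From the linear strain diagram with ε_cu = 0.003: ε_t = 0.003 (d − c)/c = 0.003 × (420 − 138.60)/138.60 = 0.00609.
Since ε_t ≥ 0.005, the section is tension-controlled.

ε_t ≈ 0.00609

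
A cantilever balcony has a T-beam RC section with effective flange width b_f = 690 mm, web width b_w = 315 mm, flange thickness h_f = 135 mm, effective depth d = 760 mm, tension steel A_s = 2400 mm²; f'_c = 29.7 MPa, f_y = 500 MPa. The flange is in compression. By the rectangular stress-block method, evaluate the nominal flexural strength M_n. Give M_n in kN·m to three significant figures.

M_n ≈ 871 kN·m

Tension: T = A_s f_y = 2400 × 500 = 1200000 N.
Try a within the flange: a = T/(0.85 f'_c b_f) = 1200000/(0.85 × 29.7 × 690) = 68.89 mm.
Since a = 68.89 ≤ h_f = 135 mm, the stress block lies entirely in the flange; analyse as a rectangular beam of width b_f.
M_n = T(d − a/2) = 1200000 × (760 − 34.445) = 870.67 × 10⁶ N·mm.
M_n = 870.67 kN·m.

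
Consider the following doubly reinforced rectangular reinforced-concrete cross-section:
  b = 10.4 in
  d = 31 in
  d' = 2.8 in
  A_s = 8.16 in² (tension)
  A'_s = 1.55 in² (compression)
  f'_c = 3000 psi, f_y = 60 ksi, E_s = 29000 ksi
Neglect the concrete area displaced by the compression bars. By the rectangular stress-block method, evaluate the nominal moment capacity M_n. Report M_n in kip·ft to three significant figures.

Assume both steels yield.
a = (A_s − A'_s) f_y/(0.85 f'_c b) = (8.16 − 1.55) × 60/(0.85 × 3 × 10.4) = 14.955 in.
c = a/β₁ = 14.955/0.85 = 17.594 in; ε'_s = 0.003(c − d')/c = 0.0025 ≥ ε_y = 0.0021, so the compression steel yields.
M_n = (A_s − A'_s) f_y (d − a/2) + A'_s f_y (d − d') = 396.6 × (31 − 7.4775) + 93 × (31 − 2.8) = 9329.0 + 2622.6 = 11951.6 kip·in = 11951.6/12 = 995.97 kip·ft.

M_n ≈ 996 kip·ft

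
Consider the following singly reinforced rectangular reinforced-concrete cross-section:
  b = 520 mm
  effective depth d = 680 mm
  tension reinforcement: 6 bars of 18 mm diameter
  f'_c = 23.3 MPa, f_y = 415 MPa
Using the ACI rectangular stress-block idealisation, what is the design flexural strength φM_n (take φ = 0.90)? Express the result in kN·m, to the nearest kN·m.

A_s = 6 × 254 = 1524 mm².
T = A_s f_y = 1524 × 415 = 632460 N = 632.46 kN.
From C = T: a = T/(0.85 f'_c b) = 632460/(0.85 × 23.3 × 520) = 61.41 mm.
M_n = T(d − a/2) = 632.46 kN × (680 − 30.705) mm = 410.65 kN·m.
φM_n = 0.90 × 410.65 = 369.59 kN·m.

φM_n ≈ 370 kN·m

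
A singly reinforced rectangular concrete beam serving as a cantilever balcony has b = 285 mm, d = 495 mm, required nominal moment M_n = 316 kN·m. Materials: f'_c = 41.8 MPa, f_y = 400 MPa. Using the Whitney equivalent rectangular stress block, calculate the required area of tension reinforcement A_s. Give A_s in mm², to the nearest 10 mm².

With M_n = 0.85 f'_c a b (d − a/2), solve the quadratic for a:
a = d − √(d² − 2M_n/(0.85 f'_c b)) = 495 − √(495² − 2 × 316×10⁶/(0.85 × 41.8 × 285)) = 67.67 mm.
A_s = 0.85 f'_c a b / f_y = 0.85 × 41.8 × 67.67 × 285 / 400 = 1713.1 mm².

A_s ≈ 1710 mm²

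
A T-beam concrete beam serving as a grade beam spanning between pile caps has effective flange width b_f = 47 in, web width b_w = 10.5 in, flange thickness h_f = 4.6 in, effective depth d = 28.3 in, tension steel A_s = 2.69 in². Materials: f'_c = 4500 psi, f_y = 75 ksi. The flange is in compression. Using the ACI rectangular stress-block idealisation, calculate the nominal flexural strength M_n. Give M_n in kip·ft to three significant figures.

Tension: T = A_s f_y = 2.69 × 75 = 201.75 kips.
Try a within the flange: a = T/(0.85 f'_c b_f) = 201.75/(0.85 × 4.5 × 47) = 1.122 in.
Since a = 1.122 ≤ h_f = 4.6 in, the stress block lies entirely in the flange; analyse as a rectangular beam of width b_f.
M_n = T(d − a/2) = 201.75 × (28.3 − 0.561) = 5596.3 kip·in.
M_n = 5596.3/12 = 466.36 kip·ft.

M_n ≈ 466 kip·ft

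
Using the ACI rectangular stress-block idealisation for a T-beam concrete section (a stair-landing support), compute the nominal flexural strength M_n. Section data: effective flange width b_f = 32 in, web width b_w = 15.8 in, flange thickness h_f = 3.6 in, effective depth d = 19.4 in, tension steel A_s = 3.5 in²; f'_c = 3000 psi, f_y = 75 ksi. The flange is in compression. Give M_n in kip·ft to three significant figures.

Tension: T = A_s f_y = 3.5 × 75 = 262.5 kips.
Try a within the flange: a = T/(0.85 f'_c b_f) = 262.5/(0.85 × 3 × 32) = 3.217 in.
Since a = 3.217 ≤ h_f = 3.6 in, the stress block lies entirely in the flange; analyse as a rectangular beam of width b_f.
M_n = T(d − a/2) = 262.5 × (19.4 − 1.6085) = 4670.3 kip·in.
M_n = 4670.3/12 = 389.19 kip·ft.

M_n ≈ 389 kip·ft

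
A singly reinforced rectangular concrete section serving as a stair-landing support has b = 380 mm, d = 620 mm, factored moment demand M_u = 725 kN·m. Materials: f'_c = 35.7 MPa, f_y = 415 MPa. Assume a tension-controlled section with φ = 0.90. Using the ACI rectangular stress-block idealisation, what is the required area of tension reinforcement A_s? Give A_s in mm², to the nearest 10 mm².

M_n = M_u/φ = 725/0.90 = 805.556 kN·m.
With M_n = 0.85 f'_c a b (d − a/2), solve the quadratic for a:
a = d − √(d² − 2M_n/(0.85 f'_c b)) = 620 − √(620² − 2 × 805.556×10⁶/(0.85 × 35.7 × 380)) = 125.35 mm.
A_s = 0.85 f'_c a b / f_y = 0.85 × 35.7 × 125.35 × 380 / 415 = 3482.9 mm².

A_s ≈ 3480 mm²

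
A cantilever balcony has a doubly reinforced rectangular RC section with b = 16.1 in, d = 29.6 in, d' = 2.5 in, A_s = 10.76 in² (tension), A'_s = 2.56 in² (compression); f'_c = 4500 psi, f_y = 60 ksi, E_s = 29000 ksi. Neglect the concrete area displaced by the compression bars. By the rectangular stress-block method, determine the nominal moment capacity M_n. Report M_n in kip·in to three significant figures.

M_n ≈ 16800 kip·in

Assume both steels yield.
a = (A_s − A'_s) f_y/(0.85 f'_c b) = (10.76 − 2.56) × 60/(0.85 × 4.5 × 16.1) = 7.989 in.
c = a/β₁ = 7.989/0.825 = 9.684 in; ε'_s = 0.003(c − d')/c = 0.0022 ≥ ε_y = 0.0021, so the compression steel yields.
M_n = (A_s − A'_s) f_y (d − a/2) + A'_s f_y (d − d') = 492 × (29.6 − 3.9945) + 153.6 × (29.6 − 2.5) = 12597.9 + 4162.6 = 16760.5 kip·in.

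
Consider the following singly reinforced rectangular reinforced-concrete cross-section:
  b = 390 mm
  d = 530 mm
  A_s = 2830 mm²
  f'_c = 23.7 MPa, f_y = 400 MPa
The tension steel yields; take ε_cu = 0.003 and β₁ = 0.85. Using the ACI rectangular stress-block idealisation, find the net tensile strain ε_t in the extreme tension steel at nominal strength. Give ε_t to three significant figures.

a = A_s f_y/(0.85 f'_c b) = 144.08 mm.
β₁ = 0.85, so c = a/β₁ = 144.08/0.85 = 169.51 mm.
From the linear strain diagram with ε_cu = 0.003: ε_t = 0.003 (d − c)/c = 0.003 × (530 − 169.51)/169.51 = 0.00638.
Since ε_t ≥ 0.005, the section is tension-controlled.

ε_t ≈ 0.00638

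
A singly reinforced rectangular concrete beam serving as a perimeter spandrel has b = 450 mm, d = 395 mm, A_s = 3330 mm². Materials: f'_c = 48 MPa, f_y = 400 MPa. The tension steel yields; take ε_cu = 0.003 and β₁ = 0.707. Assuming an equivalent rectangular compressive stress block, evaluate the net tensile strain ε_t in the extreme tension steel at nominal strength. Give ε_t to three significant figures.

a = A_s f_y/(0.85 f'_c b) = 72.55 mm.
β₁ = 0.707, so c = a/β₁ = 72.55/0.707 = 102.62 mm.
From the linear strain diagram with ε_cu = 0.003: ε_t = 0.003 (d − c)/c = 0.003 × (395 − 102.62)/102.62 = 0.00855.
Since ε_t ≥ 0.005, the section is tension-controlled.

ε_t ≈ 0.00855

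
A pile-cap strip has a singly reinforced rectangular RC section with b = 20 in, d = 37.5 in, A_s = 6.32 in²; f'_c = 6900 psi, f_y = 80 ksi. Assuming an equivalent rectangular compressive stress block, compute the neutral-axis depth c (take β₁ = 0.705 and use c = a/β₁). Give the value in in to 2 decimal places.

T = A_s f_y = 6.32 × 80 = 505.6 kips.
a = T/(0.85 f'_c b) = 505.6/(0.85 × 6.9 × 20) = 4.3103 in.
With β₁ = 0.705, c = a/β₁ = 4.3103/0.705 = 6.11 in.

c ≈ 6.11 in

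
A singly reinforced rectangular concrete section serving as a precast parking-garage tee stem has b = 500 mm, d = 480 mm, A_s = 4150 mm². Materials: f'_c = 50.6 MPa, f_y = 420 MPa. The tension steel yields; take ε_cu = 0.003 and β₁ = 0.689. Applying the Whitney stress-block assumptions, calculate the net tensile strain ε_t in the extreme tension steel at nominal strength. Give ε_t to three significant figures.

a = A_s f_y/(0.85 f'_c b) = 81.05 mm.
β₁ = 0.689, so c = a/β₁ = 81.05/0.689 = 117.63 mm.
From the linear strain diagram with ε_cu = 0.003: ε_t = 0.003 (d − c)/c = 0.003 × (480 − 117.63)/117.63 = 0.00924.
Since ε_t ≥ 0.005, the section is tension-controlled.

ε_t ≈ 0.00924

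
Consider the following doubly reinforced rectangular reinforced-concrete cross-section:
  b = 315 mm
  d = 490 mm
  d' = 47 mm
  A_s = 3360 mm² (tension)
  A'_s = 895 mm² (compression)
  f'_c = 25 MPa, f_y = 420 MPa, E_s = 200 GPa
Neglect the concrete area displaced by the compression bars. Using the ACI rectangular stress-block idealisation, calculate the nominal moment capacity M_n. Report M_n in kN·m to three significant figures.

M_n ≈ 594 kN·m

Assume both tension and compression steel yield.
Net tension couple steel: A_s − A'_s = 2465 mm².
a = (A_s − A'_s) f_y / (0.85 f'_c b) = 1035300/(0.85 × 25 × 315) = 154.67 mm.
c = a/β₁ = 154.67/0.85 = 181.96 mm; ε'_s = 0.003(c − d')/c = 0.0022 ≥ f_y/E_s = 0.0021, so compression steel does yield.
M_n = (A_s − A'_s) f_y (d − a/2) + A'_s f_y (d − d') = [1035300 × (490 − 77.335) + 375900 × (490 − 47)] × 10⁻⁶ = 427.23 + 166.52 = 593.75 kN·m.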